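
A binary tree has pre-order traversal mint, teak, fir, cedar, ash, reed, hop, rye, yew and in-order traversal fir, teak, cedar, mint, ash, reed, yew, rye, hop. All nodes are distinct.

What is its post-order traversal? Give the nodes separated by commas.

The first element of pre-order is the root; it splits in-order into left and right subtrees.
Root mint: left subtree has 3 nodes {fir, teak, cedar}, right has 5 {ash, reed, yew, rye, hop}.
  Root teak: left subtree has 1 node {fir}, right has 1 {cedar}.
  Root ash: left subtree has 0 nodes { }, right has 4 {reed, yew, rye, hop}.
    Root reed: left subtree has 0 nodes { }, right has 3 {yew, rye, hop}.
      Root hop: left subtree has 2 nodes {yew, rye}, right has 0 { }.
        Root rye: left subtree has 1 node {yew}, right has 0 { }.

fir, cedar, teak, yew, rye, hop, reed, ash, mint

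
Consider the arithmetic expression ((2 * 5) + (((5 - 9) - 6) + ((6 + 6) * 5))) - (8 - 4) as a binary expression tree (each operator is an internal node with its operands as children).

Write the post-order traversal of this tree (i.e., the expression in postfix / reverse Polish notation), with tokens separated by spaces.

Post-order on an expression tree gives postfix notation: for each operator, emit left operand, right operand, then the operator.

2 5 * 5 9 - 6 - 6 6 + 5 * + + 8 4 - -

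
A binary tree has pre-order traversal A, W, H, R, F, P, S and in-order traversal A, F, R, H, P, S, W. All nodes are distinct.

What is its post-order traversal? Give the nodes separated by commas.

F, R, S, P, H, W, A

The first element of pre-order is the root; it splits in-order into left and right subtrees.
Root A: left subtree has 0 nodes { }, right has 6 {F, R, H, P, S, W}.
  Root W: left subtree has 5 nodes {F, R, H, P, S}, right has 0 { }.
    Root H: left subtree has 2 nodes {F, R}, right has 2 {P, S}.
      Root R: left subtree has 1 node {F}, right has 0 { }.
      Root P: left subtree has 0 nodes { }, right has 1 {S}.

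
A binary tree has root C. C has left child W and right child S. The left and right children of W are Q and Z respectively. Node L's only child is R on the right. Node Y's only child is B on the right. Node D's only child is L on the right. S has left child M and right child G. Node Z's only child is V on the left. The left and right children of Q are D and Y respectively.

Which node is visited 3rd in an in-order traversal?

R

In-order visits the left subtree, then the node, then the right subtree.
At C: go left to W.
  At W: go left to Q.
    At Q: go left to D.
      At D: no left child.
      Visit D.
      At D: go right to L.
        At L: no left child.
        Visit L.
        At L: go right to R.
          R is a leaf — visit R.
    Visit Q.
    At Q: go right to Y.
      At Y: no left child.
      Visit Y.
      At Y: go right to B.
        B is a leaf — visit B.
  Visit W.
  At W: go right to Z.
    At Z: go left to V.
      V is a leaf — visit V.
    Visit Z.
    At Z: no right child.
Visit C.
At C: go right to S.
  At S: go left to M.
    M is a leaf — visit M.
  Visit S.
  At S: go right to G.
    G is a leaf — visit G.
Full in-order sequence: D, L, R, Q, Y, B, W, V, Z, C, M, S, G.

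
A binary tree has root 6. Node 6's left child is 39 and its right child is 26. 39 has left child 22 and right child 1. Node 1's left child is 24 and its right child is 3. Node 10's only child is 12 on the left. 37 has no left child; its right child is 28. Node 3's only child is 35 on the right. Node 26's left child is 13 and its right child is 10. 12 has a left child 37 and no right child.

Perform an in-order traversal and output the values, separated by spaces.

In-order visits the left subtree, then the node, then the right subtree.
At 6: go left to 39.
  At 39: go left to 22.
    22 is a leaf — visit 22.
  Visit 39.
  At 39: go right to 1.
    At 1: go left to 24.
      24 is a leaf — visit 24.
    Visit 1.
    At 1: go right to 3.
      At 3: no left child.
      Visit 3.
      At 3: go right to 35.
        35 is a leaf — visit 35.
Visit 6.
At 6: go right to 26.
  At 26: go left to 13.
    13 is a leaf — visit 13.
  Visit 26.
  At 26: go right to 10.
    At 10: go left to 12.
      At 12: go left to 37.
        At 37: no left child.
        Visit 37.
        At 37: go right to 28.
          28 is a leaf — visit 28.
      Visit 12.
      At 12: no right child.
    Visit 10.
    At 10: no right child.

22 39 24 1 3 35 6 13 26 37 28 12 10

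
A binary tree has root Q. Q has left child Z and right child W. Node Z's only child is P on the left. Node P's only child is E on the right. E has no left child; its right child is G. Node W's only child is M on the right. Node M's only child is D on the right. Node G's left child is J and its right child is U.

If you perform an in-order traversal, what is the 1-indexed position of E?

2

In-order visits the left subtree, then the node, then the right subtree.
At Q: go left to Z.
  At Z: go left to P.
    At P: no left child.
    Visit P.
    At P: go right to E.
      At E: no left child.
      Visit E.
      At E: go right to G.
        At G: go left to J.
          J is a leaf — visit J.
        Visit G.
        At G: go right to U.
          U is a leaf — visit U.
  Visit Z.
  At Z: no right child.
Visit Q.
At Q: go right to W.
  At W: no left child.
  Visit W.
  At W: go right to M.
    At M: no left child.
    Visit M.
    At M: go right to D.
      D is a leaf — visit D.
Full in-order sequence: P, E, J, G, U, Z, Q, W, M, D.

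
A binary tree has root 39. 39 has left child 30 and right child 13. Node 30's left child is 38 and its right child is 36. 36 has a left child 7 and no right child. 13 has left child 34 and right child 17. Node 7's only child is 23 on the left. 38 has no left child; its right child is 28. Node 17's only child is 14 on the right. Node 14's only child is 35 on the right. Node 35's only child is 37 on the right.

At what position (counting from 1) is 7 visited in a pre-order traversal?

6

Pre-order visits the node, then its left subtree, then its right subtree.
Visit 39.
At 39: go left to 30.
  Visit 30.
  At 30: go left to 38.
    Visit 38.
    At 38: no left child.
    At 38: go right to 28.
      28 is a leaf — visit 28.
  At 30: go right to 36.
    Visit 36.
    At 36: go left to 7.
      Visit 7.
      At 7: go left to 23.
        23 is a leaf — visit 23.
      At 7: no right child.
    At 36: no right child.
At 39: go right to 13.
  Visit 13.
  At 13: go left to 34.
    34 is a leaf — visit 34.
  At 13: go right to 17.
    Visit 17.
    At 17: no left child.
    At 17: go right to 14.
      Visit 14.
      At 14: no left child.
      At 14: go right to 35.
        Visit 35.
        At 35: no left child.
        At 35: go right to 37.
          37 is a leaf — visit 37.
Full pre-order sequence: 39, 30, 38, 28, 36, 7, 23, 13, 34, 17, 14, 35, 37.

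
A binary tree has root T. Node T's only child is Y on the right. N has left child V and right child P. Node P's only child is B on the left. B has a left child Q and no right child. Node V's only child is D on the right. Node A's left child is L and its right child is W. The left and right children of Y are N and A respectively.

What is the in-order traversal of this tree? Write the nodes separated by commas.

In-order visits the left subtree, then the node, then the right subtree.
At T: no left child.
Visit T.
At T: go right to Y.
  At Y: go left to N.
    At N: go left to V.
      At V: no left child.
      Visit V.
      At V: go right to D.
        D is a leaf — visit D.
    Visit N.
    At N: go right to P.
      At P: go left to B.
        At B: go left to Q.
          Q is a leaf — visit Q.
        Visit B.
        At B: no right child.
      Visit P.
      At P: no right child.
  Visit Y.
  At Y: go right to A.
    At A: go left to L.
      L is a leaf — visit L.
    Visit A.
    At A: go right to W.
      W is a leaf — visit W.

T, V, D, N, Q, B, P, Y, L, A, W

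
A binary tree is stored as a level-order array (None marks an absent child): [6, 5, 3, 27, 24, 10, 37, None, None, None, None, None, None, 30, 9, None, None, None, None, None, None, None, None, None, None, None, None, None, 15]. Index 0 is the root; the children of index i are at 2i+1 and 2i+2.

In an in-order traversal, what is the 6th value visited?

3

In-order visits the left subtree, then the node, then the right subtree.
At 6: go left to 5.
  At 5: go left to 27.
    27 is a leaf — visit 27.
  Visit 5.
  At 5: go right to 24.
    24 is a leaf — visit 24.
Visit 6.
At 6: go right to 3.
  At 3: go left to 10.
    10 is a leaf — visit 10.
  Visit 3.
  At 3: go right to 37.
    At 37: go left to 30.
      At 30: no left child.
      Visit 30.
      At 30: go right to 15.
        15 is a leaf — visit 15.
    Visit 37.
    At 37: go right to 9.
      9 is a leaf — visit 9.
Full in-order sequence: 27, 5, 24, 6, 10, 3, 30, 15, 37, 9.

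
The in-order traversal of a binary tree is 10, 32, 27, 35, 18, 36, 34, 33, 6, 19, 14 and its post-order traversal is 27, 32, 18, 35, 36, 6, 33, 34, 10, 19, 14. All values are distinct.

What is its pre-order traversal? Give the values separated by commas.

The last element of post-order is the root; it splits in-order into left and right subtrees.
Root 14: left subtree has 10 nodes {10, 32, 27, 35, 18, 36, 34, 33, 6, 19}, right has 0 { }.
  Root 19: left subtree has 9 nodes {10, 32, 27, 35, 18, 36, 34, 33, 6}, right has 0 { }.
    Root 10: left subtree has 0 nodes { }, right has 8 {32, 27, 35, 18, 36, 34, 33, 6}.
      Root 34: left subtree has 5 nodes {32, 27, 35, 18, 36}, right has 2 {33, 6}.
        Root 36: left subtree has 4 nodes {32, 27, 35, 18}, right has 0 { }.
          Root 35: left subtree has 2 nodes {32, 27}, right has 1 {18}.
            Root 32: left subtree has 0 nodes { }, right has 1 {27}.
        Root 33: left subtree has 0 nodes { }, right has 1 {6}.

14, 19, 10, 34, 36, 35, 32, 27, 18, 33, 6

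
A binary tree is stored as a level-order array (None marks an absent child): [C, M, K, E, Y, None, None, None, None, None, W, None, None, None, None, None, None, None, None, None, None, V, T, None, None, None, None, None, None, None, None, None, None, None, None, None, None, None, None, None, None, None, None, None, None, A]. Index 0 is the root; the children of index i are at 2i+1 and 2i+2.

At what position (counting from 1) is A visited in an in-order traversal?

6

In-order visits the left subtree, then the node, then the right subtree.
At C: go left to M.
  At M: go left to E.
    E is a leaf — visit E.
  Visit M.
  At M: go right to Y.
    At Y: no left child.
    Visit Y.
    At Y: go right to W.
      At W: go left to V.
        V is a leaf — visit V.
      Visit W.
      At W: go right to T.
        At T: go left to A.
          A is a leaf — visit A.
        Visit T.
        At T: no right child.
Visit C.
At C: go right to K.
  K is a leaf — visit K.
Full in-order sequence: E, M, Y, V, W, A, T, C, K.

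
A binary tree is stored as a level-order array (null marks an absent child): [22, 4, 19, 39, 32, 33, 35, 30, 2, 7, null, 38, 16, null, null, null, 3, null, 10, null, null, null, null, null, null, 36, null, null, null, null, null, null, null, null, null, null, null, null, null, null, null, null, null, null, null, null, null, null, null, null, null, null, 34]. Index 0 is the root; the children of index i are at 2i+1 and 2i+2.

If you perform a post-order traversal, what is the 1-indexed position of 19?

15

Post-order visits the left subtree, then the right subtree, then the node.
At 22: go left to 4.
  At 4: go left to 39.
    At 39: go left to 30.
      At 30: no left child.
      At 30: go right to 3.
        3 is a leaf — visit 3.
      Visit 30.
    At 39: go right to 2.
      At 2: no left child.
      At 2: go right to 10.
        10 is a leaf — visit 10.
      Visit 2.
    Visit 39.
  At 4: go right to 32.
    At 32: go left to 7.
      7 is a leaf — visit 7.
    At 32: no right child.
    Visit 32.
  Visit 4.
At 22: go right to 19.
  At 19: go left to 33.
    At 33: go left to 38.
      38 is a leaf — visit 38.
    At 33: go right to 16.
      At 16: go left to 36.
        At 36: no left child.
        At 36: go right to 34.
          34 is a leaf — visit 34.
        Visit 36.
      At 16: no right child.
      Visit 16.
    Visit 33.
  At 19: go right to 35.
    35 is a leaf — visit 35.
  Visit 19.
Visit 22.
Full post-order sequence: 3, 30, 10, 2, 39, 7, 32, 4, 38, 34, 36, 16, 33, 35, 19, 22.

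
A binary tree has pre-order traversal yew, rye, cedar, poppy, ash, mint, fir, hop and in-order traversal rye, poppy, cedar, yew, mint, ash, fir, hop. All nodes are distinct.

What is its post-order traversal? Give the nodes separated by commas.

The first element of pre-order is the root; it splits in-order into left and right subtrees.
Root yew: left subtree has 3 nodes {rye, poppy, cedar}, right has 4 {mint, ash, fir, hop}.
  Root rye: left subtree has 0 nodes { }, right has 2 {poppy, cedar}.
    Root cedar: left subtree has 1 node {poppy}, right has 0 { }.
  Root ash: left subtree has 1 node {mint}, right has 2 {fir, hop}.
    Root fir: left subtree has 0 nodes { }, right has 1 {hop}.

poppy, cedar, rye, mint, hop, fir, ash, yew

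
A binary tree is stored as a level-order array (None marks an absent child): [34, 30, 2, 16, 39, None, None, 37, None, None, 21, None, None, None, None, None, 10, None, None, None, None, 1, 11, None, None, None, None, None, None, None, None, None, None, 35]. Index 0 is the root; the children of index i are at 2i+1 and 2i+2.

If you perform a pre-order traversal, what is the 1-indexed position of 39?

7

Pre-order visits the node, then its left subtree, then its right subtree.
Visit 34.
At 34: go left to 30.
  Visit 30.
  At 30: go left to 16.
    Visit 16.
    At 16: go left to 37.
      Visit 37.
      At 37: no left child.
      At 37: go right to 10.
        Visit 10.
        At 10: go left to 35.
          35 is a leaf — visit 35.
        At 10: no right child.
    At 16: no right child.
  At 30: go right to 39.
    Visit 39.
    At 39: no left child.
    At 39: go right to 21.
      Visit 21.
      At 21: go left to 1.
        1 is a leaf — visit 1.
      At 21: go right to 11.
        11 is a leaf — visit 11.
At 34: go right to 2.
  2 is a leaf — visit 2.
Full pre-order sequence: 34, 30, 16, 37, 10, 35, 39, 21, 1, 11, 2.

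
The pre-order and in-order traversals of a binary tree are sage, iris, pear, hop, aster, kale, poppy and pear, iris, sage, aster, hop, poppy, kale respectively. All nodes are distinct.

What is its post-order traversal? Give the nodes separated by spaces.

The first element of pre-order is the root; it splits in-order into left and right subtrees.
Root sage: left subtree has 2 nodes {pear, iris}, right has 4 {aster, hop, poppy, kale}.
  Root iris: left subtree has 1 node {pear}, right has 0 { }.
  Root hop: left subtree has 1 node {aster}, right has 2 {poppy, kale}.
    Root kale: left subtree has 1 node {poppy}, right has 0 { }.

pear iris aster poppy kale hop sage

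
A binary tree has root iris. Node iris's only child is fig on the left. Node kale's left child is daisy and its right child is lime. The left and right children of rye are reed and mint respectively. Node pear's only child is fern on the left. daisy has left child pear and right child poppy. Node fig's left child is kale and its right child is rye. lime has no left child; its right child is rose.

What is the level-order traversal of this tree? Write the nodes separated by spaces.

Level-order visits nodes level by level from the root, left to right within each level.
Level 0: iris
Level 1: fig
Level 2: kale, rye
Level 3: daisy, lime, reed, mint
Level 4: pear, poppy, rose
Level 5: fern

iris fig kale rye daisy lime reed mint pear poppy rose fern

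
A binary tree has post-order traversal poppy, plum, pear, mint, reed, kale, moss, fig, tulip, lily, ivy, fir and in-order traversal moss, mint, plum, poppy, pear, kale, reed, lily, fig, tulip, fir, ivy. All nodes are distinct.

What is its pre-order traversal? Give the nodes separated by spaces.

The last element of post-order is the root; it splits in-order into left and right subtrees.
Root fir: left subtree has 10 nodes {moss, mint, plum, poppy, pear, kale, reed, lily, fig, tulip}, right has 1 {ivy}.
  Root lily: left subtree has 7 nodes {moss, mint, plum, poppy, pear, kale, reed}, right has 2 {fig, tulip}.
    Root moss: left subtree has 0 nodes { }, right has 6 {mint, plum, poppy, pear, kale, reed}.
      Root kale: left subtree has 4 nodes {mint, plum, poppy, pear}, right has 1 {reed}.
        Root mint: left subtree has 0 nodes { }, right has 3 {plum, poppy, pear}.
          Root pear: left subtree has 2 nodes {plum, poppy}, right has 0 { }.
            Root plum: left subtree has 0 nodes { }, right has 1 {poppy}.
    Root tulip: left subtree has 1 node {fig}, right has 0 { }.

fir lily moss kale mint pear plum poppy reed tulip fig ivy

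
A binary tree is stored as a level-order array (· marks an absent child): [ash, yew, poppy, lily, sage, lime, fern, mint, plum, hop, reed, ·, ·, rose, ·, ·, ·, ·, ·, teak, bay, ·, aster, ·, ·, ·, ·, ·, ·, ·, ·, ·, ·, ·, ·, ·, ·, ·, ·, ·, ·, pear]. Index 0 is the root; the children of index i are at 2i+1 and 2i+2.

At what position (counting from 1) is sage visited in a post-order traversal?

10

Post-order visits the left subtree, then the right subtree, then the node.
At ash: go left to yew.
  At yew: go left to lily.
    At lily: go left to mint.
      mint is a leaf — visit mint.
    At lily: go right to plum.
      plum is a leaf — visit plum.
    Visit lily.
  At yew: go right to sage.
    At sage: go left to hop.
      At hop: go left to teak.
        teak is a leaf — visit teak.
      At hop: go right to bay.
        At bay: go left to pear.
          pear is a leaf — visit pear.
        At bay: no right child.
        Visit bay.
      Visit hop.
    At sage: go right to reed.
      At reed: no left child.
      At reed: go right to aster.
        aster is a leaf — visit aster.
      Visit reed.
    Visit sage.
  Visit yew.
At ash: go right to poppy.
  At poppy: go left to lime.
    lime is a leaf — visit lime.
  At poppy: go right to fern.
    At fern: go left to rose.
      rose is a leaf — visit rose.
    At fern: no right child.
    Visit fern.
  Visit poppy.
Visit ash.
Full post-order sequence: mint, plum, lily, teak, pear, bay, hop, aster, reed, sage, yew, lime, rose, fern, poppy, ash.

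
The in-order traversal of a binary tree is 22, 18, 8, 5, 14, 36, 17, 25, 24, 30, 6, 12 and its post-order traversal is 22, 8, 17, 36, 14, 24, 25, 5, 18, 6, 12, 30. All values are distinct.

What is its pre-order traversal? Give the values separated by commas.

The last element of post-order is the root; it splits in-order into left and right subtrees.
Root 30: left subtree has 9 nodes {22, 18, 8, 5, 14, 36, 17, 25, 24}, right has 2 {6, 12}.
  Root 18: left subtree has 1 node {22}, right has 7 {8, 5, 14, 36, 17, 25, 24}.
    Root 5: left subtree has 1 node {8}, right has 5 {14, 36, 17, 25, 24}.
      Root 25: left subtree has 3 nodes {14, 36, 17}, right has 1 {24}.
        Root 14: left subtree has 0 nodes { }, right has 2 {36, 17}.
          Root 36: left subtree has 0 nodes { }, right has 1 {17}.
  Root 12: left subtree has 1 node {6}, right has 0 { }.

30, 18, 22, 5, 8, 25, 14, 36, 17, 24, 12, 6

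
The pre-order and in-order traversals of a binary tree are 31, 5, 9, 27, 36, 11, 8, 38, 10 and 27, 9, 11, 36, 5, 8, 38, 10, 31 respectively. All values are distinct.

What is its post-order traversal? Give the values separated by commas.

The first element of pre-order is the root; it splits in-order into left and right subtrees.
Root 31: left subtree has 8 nodes {27, 9, 11, 36, 5, 8, 38, 10}, right has 0 { }.
  Root 5: left subtree has 4 nodes {27, 9, 11, 36}, right has 3 {8, 38, 10}.
    Root 9: left subtree has 1 node {27}, right has 2 {11, 36}.
      Root 36: left subtree has 1 node {11}, right has 0 { }.
    Root 8: left subtree has 0 nodes { }, right has 2 {38, 10}.
      Root 38: left subtree has 0 nodes { }, right has 1 {10}.

27, 11, 36, 9, 10, 38, 8, 5, 31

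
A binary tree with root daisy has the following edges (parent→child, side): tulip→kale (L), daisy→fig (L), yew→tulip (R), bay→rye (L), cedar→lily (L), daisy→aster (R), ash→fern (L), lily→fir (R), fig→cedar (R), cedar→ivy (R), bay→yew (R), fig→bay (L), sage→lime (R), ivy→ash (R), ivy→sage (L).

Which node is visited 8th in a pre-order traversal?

Pre-order visits the node, then its left subtree, then its right subtree.
Visit daisy.
At daisy: go left to fig.
  Visit fig.
  At fig: go left to bay.
    Visit bay.
    At bay: go left to rye.
      rye is a leaf — visit rye.
    At bay: go right to yew.
      Visit yew.
      At yew: no left child.
      At yew: go right to tulip.
        Visit tulip.
        At tulip: go left to kale.
          kale is a leaf — visit kale.
        At tulip: no right child.
  At fig: go right to cedar.
    Visit cedar.
    At cedar: go left to lily.
      Visit lily.
      At lily: no left child.
      At lily: go right to fir.
        fir is a leaf — visit fir.
    At cedar: go right to ivy.
      Visit ivy.
      At ivy: go left to sage.
        Visit sage.
        At sage: no left child.
        At sage: go right to lime.
          lime is a leaf — visit lime.
      At ivy: go right to ash.
        Visit ash.
        At ash: go left to fern.
          fern is a leaf — visit fern.
        At ash: no right child.
At daisy: go right to aster.
  aster is a leaf — visit aster.
Full pre-order sequence: daisy, fig, bay, rye, yew, tulip, kale, cedar, lily, fir, ivy, sage, lime, ash, fern, aster.

cedar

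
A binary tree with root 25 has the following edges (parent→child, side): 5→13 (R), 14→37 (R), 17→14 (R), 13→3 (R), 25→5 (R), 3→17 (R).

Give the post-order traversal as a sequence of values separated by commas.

37, 14, 17, 3, 13, 5, 25

Post-order visits the left subtree, then the right subtree, then the node.
At 25: no left child.
At 25: go right to 5.
  At 5: no left child.
  At 5: go right to 13.
    At 13: no left child.
    At 13: go right to 3.
      At 3: no left child.
      At 3: go right to 17.
        At 17: no left child.
        At 17: go right to 14.
          At 14: no left child.
          At 14: go right to 37.
            37 is a leaf — visit 37.
          Visit 14.
        Visit 17.
      Visit 3.
    Visit 13.
  Visit 5.
Visit 25.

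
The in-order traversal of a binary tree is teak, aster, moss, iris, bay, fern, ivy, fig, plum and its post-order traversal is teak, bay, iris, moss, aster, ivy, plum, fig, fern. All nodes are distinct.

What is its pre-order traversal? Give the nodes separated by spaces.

The last element of post-order is the root; it splits in-order into left and right subtrees.
Root fern: left subtree has 5 nodes {teak, aster, moss, iris, bay}, right has 3 {ivy, fig, plum}.
  Root aster: left subtree has 1 node {teak}, right has 3 {moss, iris, bay}.
    Root moss: left subtree has 0 nodes { }, right has 2 {iris, bay}.
      Root iris: left subtree has 0 nodes { }, right has 1 {bay}.
  Root fig: left subtree has 1 node {ivy}, right has 1 {plum}.

fern aster teak moss iris bay fig ivy plum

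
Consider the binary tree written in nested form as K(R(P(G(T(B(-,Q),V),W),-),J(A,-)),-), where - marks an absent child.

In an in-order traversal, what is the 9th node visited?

In-order visits the left subtree, then the node, then the right subtree.
At K: go left to R.
  At R: go left to P.
    At P: go left to G.
      At G: go left to T.
        At T: go left to B.
          At B: no left child.
          Visit B.
          At B: go right to Q.
            Q is a leaf — visit Q.
        Visit T.
        At T: go right to V.
          V is a leaf — visit V.
      Visit G.
      At G: go right to W.
        W is a leaf — visit W.
    Visit P.
    At P: no right child.
  Visit R.
  At R: go right to J.
    At J: go left to A.
      A is a leaf — visit A.
    Visit J.
    At J: no right child.
Visit K.
At K: no right child.
Full in-order sequence: B, Q, T, V, G, W, P, R, A, J, K.

A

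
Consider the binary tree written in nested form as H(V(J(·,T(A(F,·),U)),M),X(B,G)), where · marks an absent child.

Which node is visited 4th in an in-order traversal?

In-order visits the left subtree, then the node, then the right subtree.
At H: go left to V.
  At V: go left to J.
    At J: no left child.
    Visit J.
    At J: go right to T.
      At T: go left to A.
        At A: go left to F.
          F is a leaf — visit F.
        Visit A.
        At A: no right child.
      Visit T.
      At T: go right to U.
        U is a leaf — visit U.
  Visit V.
  At V: go right to M.
    M is a leaf — visit M.
Visit H.
At H: go right to X.
  At X: go left to B.
    B is a leaf — visit B.
  Visit X.
  At X: go right to G.
    G is a leaf — visit G.
Full in-order sequence: J, F, A, T, U, V, M, H, B, X, G.

T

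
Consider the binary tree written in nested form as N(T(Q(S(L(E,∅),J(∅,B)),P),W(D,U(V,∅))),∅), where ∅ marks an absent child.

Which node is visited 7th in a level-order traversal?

D

Level-order visits nodes level by level from the root, left to right within each level.
Level 0: N
Level 1: T
Level 2: Q, W
Level 3: S, P, D, U
Level 4: L, J, V
Level 5: E, B
Full level-order sequence: N, T, Q, W, S, P, D, U, L, J, V, E, B.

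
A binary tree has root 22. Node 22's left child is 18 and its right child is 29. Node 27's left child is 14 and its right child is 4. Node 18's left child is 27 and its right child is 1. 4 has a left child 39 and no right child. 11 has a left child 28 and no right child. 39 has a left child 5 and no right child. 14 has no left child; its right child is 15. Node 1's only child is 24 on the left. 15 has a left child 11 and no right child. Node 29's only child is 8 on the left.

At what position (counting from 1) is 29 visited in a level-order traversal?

Level-order visits nodes level by level from the root, left to right within each level.
Level 0: 22
Level 1: 18, 29
Level 2: 27, 1, 8
Level 3: 14, 4, 24
Level 4: 15, 39
Level 5: 11, 5
Level 6: 28
Full level-order sequence: 22, 18, 29, 27, 1, 8, 14, 4, 24, 15, 39, 11, 5, 28.

3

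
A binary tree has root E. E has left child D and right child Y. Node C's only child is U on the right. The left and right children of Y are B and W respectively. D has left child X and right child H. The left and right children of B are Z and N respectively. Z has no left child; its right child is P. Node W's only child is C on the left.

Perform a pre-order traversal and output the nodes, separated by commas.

E, D, X, H, Y, B, Z, P, N, W, C, U

Pre-order visits the node, then its left subtree, then its right subtree.
Visit E.
At E: go left to D.
  Visit D.
  At D: go left to X.
    X is a leaf — visit X.
  At D: go right to H.
    H is a leaf — visit H.
At E: go right to Y.
  Visit Y.
  At Y: go left to B.
    Visit B.
    At B: go left to Z.
      Visit Z.
      At Z: no left child.
      At Z: go right to P.
        P is a leaf — visit P.
    At B: go right to N.
      N is a leaf — visit N.
  At Y: go right to W.
    Visit W.
    At W: go left to C.
      Visit C.
      At C: no left child.
      At C: go right to U.
        U is a leaf — visit U.
    At W: no right child.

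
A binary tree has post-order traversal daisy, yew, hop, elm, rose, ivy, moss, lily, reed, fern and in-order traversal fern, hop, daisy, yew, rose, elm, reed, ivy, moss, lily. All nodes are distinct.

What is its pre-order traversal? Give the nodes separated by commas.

The last element of post-order is the root; it splits in-order into left and right subtrees.
Root fern: left subtree has 0 nodes { }, right has 9 {hop, daisy, yew, rose, elm, reed, ivy, moss, lily}.
  Root reed: left subtree has 5 nodes {hop, daisy, yew, rose, elm}, right has 3 {ivy, moss, lily}.
    Root rose: left subtree has 3 nodes {hop, daisy, yew}, right has 1 {elm}.
      Root hop: left subtree has 0 nodes { }, right has 2 {daisy, yew}.
        Root yew: left subtree has 1 node {daisy}, right has 0 { }.
    Root lily: left subtree has 2 nodes {ivy, moss}, right has 0 { }.
      Root moss: left subtree has 1 node {ivy}, right has 0 { }.

fern, reed, rose, hop, yew, daisy, elm, lily, moss, ivy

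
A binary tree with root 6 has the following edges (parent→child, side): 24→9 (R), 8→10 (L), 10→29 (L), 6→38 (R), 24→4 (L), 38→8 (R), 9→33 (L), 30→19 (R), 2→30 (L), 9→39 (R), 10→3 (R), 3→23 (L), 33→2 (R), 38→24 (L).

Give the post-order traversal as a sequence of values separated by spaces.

4 19 30 2 33 39 9 24 29 23 3 10 8 38 6

Post-order visits the left subtree, then the right subtree, then the node.
At 6: no left child.
At 6: go right to 38.
  At 38: go left to 24.
    At 24: go left to 4.
      4 is a leaf — visit 4.
    At 24: go right to 9.
      At 9: go left to 33.
        At 33: no left child.
        At 33: go right to 2.
          At 2: go left to 30.
            At 30: no left child.
            At 30: go right to 19.
              19 is a leaf — visit 19.
            Visit 30.
          At 2: no right child.
          Visit 2.
        Visit 33.
      At 9: go right to 39.
        39 is a leaf — visit 39.
      Visit 9.
    Visit 24.
  At 38: go right to 8.
    At 8: go left to 10.
      At 10: go left to 29.
        29 is a leaf — visit 29.
      At 10: go right to 3.
        At 3: go left to 23.
          23 is a leaf — visit 23.
        At 3: no right child.
        Visit 3.
      Visit 10.
    At 8: no right child.
    Visit 8.
  Visit 38.
Visit 6.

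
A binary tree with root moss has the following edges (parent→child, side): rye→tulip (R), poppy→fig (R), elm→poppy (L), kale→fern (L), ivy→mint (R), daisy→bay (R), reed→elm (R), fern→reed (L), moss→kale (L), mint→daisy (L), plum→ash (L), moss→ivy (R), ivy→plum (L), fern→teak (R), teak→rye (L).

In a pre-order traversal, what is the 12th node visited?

Pre-order visits the node, then its left subtree, then its right subtree.
Visit moss.
At moss: go left to kale.
  Visit kale.
  At kale: go left to fern.
    Visit fern.
    At fern: go left to reed.
      Visit reed.
      At reed: no left child.
      At reed: go right to elm.
        Visit elm.
        At elm: go left to poppy.
          Visit poppy.
          At poppy: no left child.
          At poppy: go right to fig.
            fig is a leaf — visit fig.
        At elm: no right child.
    At fern: go right to teak.
      Visit teak.
      At teak: go left to rye.
        Visit rye.
        At rye: no left child.
        At rye: go right to tulip.
          tulip is a leaf — visit tulip.
      At teak: no right child.
  At kale: no right child.
At moss: go right to ivy.
  Visit ivy.
  At ivy: go left to plum.
    Visit plum.
    At plum: go left to ash.
      ash is a leaf — visit ash.
    At plum: no right child.
  At ivy: go right to mint.
    Visit mint.
    At mint: go left to daisy.
      Visit daisy.
      At daisy: no left child.
      At daisy: go right to bay.
        bay is a leaf — visit bay.
    At mint: no right child.
Full pre-order sequence: moss, kale, fern, reed, elm, poppy, fig, teak, rye, tulip, ivy, plum, ash, mint, daisy, bay.

plum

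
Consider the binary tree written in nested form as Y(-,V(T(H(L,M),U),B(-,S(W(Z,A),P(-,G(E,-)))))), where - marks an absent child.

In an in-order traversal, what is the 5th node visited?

In-order visits the left subtree, then the node, then the right subtree.
At Y: no left child.
Visit Y.
At Y: go right to V.
  At V: go left to T.
    At T: go left to H.
      At H: go left to L.
        L is a leaf — visit L.
      Visit H.
      At H: go right to M.
        M is a leaf — visit M.
    Visit T.
    At T: go right to U.
      U is a leaf — visit U.
  Visit V.
  At V: go right to B.
    At B: no left child.
    Visit B.
    At B: go right to S.
      At S: go left to W.
        At W: go left to Z.
          Z is a leaf — visit Z.
        Visit W.
        At W: go right to A.
          A is a leaf — visit A.
      Visit S.
      At S: go right to P.
        At P: no left child.
        Visit P.
        At P: go right to G.
          At G: go left to E.
            E is a leaf — visit E.
          Visit G.
          At G: no right child.
Full in-order sequence: Y, L, H, M, T, U, V, B, Z, W, A, S, P, E, G.

T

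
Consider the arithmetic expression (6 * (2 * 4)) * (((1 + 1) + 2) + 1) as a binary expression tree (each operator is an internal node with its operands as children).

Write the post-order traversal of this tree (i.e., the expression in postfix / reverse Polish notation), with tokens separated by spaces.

6 2 4 * * 1 1 + 2 + 1 + *

Post-order on an expression tree gives postfix notation: for each operator, emit left operand, right operand, then the operator.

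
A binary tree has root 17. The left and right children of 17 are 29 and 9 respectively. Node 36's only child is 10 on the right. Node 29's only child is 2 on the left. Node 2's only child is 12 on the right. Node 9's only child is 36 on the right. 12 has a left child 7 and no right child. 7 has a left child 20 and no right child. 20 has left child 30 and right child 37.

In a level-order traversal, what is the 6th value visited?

12

Level-order visits nodes level by level from the root, left to right within each level.
Level 0: 17
Level 1: 29, 9
Level 2: 2, 36
Level 3: 12, 10
Level 4: 7
Level 5: 20
Level 6: 30, 37
Full level-order sequence: 17, 29, 9, 2, 36, 12, 10, 7, 20, 30, 37.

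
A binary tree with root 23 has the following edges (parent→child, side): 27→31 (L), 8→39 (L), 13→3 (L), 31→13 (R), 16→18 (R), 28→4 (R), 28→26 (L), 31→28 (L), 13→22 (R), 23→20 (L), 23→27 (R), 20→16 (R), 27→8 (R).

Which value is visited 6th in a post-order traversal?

Post-order visits the left subtree, then the right subtree, then the node.
At 23: go left to 20.
  At 20: no left child.
  At 20: go right to 16.
    At 16: no left child.
    At 16: go right to 18.
      18 is a leaf — visit 18.
    Visit 16.
  Visit 20.
At 23: go right to 27.
  At 27: go left to 31.
    At 31: go left to 28.
      At 28: go left to 26.
        26 is a leaf — visit 26.
      At 28: go right to 4.
        4 is a leaf — visit 4.
      Visit 28.
    At 31: go right to 13.
      At 13: go left to 3.
        3 is a leaf — visit 3.
      At 13: go right to 22.
        22 is a leaf — visit 22.
      Visit 13.
    Visit 31.
  At 27: go right to 8.
    At 8: go left to 39.
      39 is a leaf — visit 39.
    At 8: no right child.
    Visit 8.
  Visit 27.
Visit 23.
Full post-order sequence: 18, 16, 20, 26, 4, 28, 3, 22, 13, 31, 39, 8, 27, 23.

28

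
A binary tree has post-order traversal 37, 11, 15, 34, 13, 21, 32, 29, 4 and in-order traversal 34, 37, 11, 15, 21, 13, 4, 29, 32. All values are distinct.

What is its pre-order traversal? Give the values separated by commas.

The last element of post-order is the root; it splits in-order into left and right subtrees.
Root 4: left subtree has 6 nodes {34, 37, 11, 15, 21, 13}, right has 2 {29, 32}.
  Root 21: left subtree has 4 nodes {34, 37, 11, 15}, right has 1 {13}.
    Root 34: left subtree has 0 nodes { }, right has 3 {37, 11, 15}.
      Root 15: left subtree has 2 nodes {37, 11}, right has 0 { }.
        Root 11: left subtree has 1 node {37}, right has 0 { }.
  Root 29: left subtree has 0 nodes { }, right has 1 {32}.

4, 21, 34, 15, 11, 37, 13, 29, 32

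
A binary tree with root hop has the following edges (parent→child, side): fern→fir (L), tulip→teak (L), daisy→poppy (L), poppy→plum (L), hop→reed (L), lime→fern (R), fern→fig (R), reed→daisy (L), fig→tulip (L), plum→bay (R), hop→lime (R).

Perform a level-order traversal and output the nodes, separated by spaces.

hop reed lime daisy fern poppy fir fig plum tulip bay teak

Level-order visits nodes level by level from the root, left to right within each level.
Level 0: hop
Level 1: reed, lime
Level 2: daisy, fern
Level 3: poppy, fir, fig
Level 4: plum, tulip
Level 5: bay, teak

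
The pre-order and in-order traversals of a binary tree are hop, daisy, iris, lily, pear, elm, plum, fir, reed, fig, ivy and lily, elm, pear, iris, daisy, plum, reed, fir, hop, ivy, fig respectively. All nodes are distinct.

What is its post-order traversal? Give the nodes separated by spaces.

elm pear lily iris reed fir plum daisy ivy fig hop

The first element of pre-order is the root; it splits in-order into left and right subtrees.
Root hop: left subtree has 8 nodes {lily, elm, pear, iris, daisy, plum, reed, fir}, right has 2 {ivy, fig}.
  Root daisy: left subtree has 4 nodes {lily, elm, pear, iris}, right has 3 {plum, reed, fir}.
    Root iris: left subtree has 3 nodes {lily, elm, pear}, right has 0 { }.
      Root lily: left subtree has 0 nodes { }, right has 2 {elm, pear}.
        Root pear: left subtree has 1 node {elm}, right has 0 { }.
    Root plum: left subtree has 0 nodes { }, right has 2 {reed, fir}.
      Root fir: left subtree has 1 node {reed}, right has 0 { }.
  Root fig: left subtree has 1 node {ivy}, right has 0 { }.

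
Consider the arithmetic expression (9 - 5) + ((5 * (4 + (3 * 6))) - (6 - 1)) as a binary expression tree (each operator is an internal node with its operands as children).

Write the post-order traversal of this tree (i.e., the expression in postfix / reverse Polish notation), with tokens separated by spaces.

Post-order on an expression tree gives postfix notation: for each operator, emit left operand, right operand, then the operator.

9 5 - 5 4 3 6 * + * 6 1 - - +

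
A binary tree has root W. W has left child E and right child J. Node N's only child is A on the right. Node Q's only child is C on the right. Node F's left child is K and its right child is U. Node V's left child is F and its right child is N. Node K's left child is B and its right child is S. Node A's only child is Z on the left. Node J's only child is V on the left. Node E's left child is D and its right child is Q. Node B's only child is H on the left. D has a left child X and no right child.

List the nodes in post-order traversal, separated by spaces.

X D C Q E H B S K U F Z A N V J W

Post-order visits the left subtree, then the right subtree, then the node.
At W: go left to E.
  At E: go left to D.
    At D: go left to X.
      X is a leaf — visit X.
    At D: no right child.
    Visit D.
  At E: go right to Q.
    At Q: no left child.
    At Q: go right to C.
      C is a leaf — visit C.
    Visit Q.
  Visit E.
At W: go right to J.
  At J: go left to V.
    At V: go left to F.
      At F: go left to K.
        At K: go left to B.
          At B: go left to H.
            H is a leaf — visit H.
          At B: no right child.
          Visit B.
        At K: go right to S.
          S is a leaf — visit S.
        Visit K.
      At F: go right to U.
        U is a leaf — visit U.
      Visit F.
    At V: go right to N.
      At N: no left child.
      At N: go right to A.
        At A: go left to Z.
          Z is a leaf — visit Z.
        At A: no right child.
        Visit A.
      Visit N.
    Visit V.
  At J: no right child.
  Visit J.
Visit W.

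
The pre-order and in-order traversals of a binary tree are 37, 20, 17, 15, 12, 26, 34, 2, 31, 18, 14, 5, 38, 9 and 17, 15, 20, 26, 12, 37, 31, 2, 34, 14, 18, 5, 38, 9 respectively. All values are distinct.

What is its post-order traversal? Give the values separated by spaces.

15 17 26 12 20 31 2 14 9 38 5 18 34 37

The first element of pre-order is the root; it splits in-order into left and right subtrees.
Root 37: left subtree has 5 nodes {17, 15, 20, 26, 12}, right has 8 {31, 2, 34, 14, 18, 5, 38, 9}.
  Root 20: left subtree has 2 nodes {17, 15}, right has 2 {26, 12}.
    Root 17: left subtree has 0 nodes { }, right has 1 {15}.
    Root 12: left subtree has 1 node {26}, right has 0 { }.
  Root 34: left subtree has 2 nodes {31, 2}, right has 5 {14, 18, 5, 38, 9}.
    Root 2: left subtree has 1 node {31}, right has 0 { }.
    Root 18: left subtree has 1 node {14}, right has 3 {5, 38, 9}.
      Root 5: left subtree has 0 nodes { }, right has 2 {38, 9}.
        Root 38: left subtree has 0 nodes { }, right has 1 {9}.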